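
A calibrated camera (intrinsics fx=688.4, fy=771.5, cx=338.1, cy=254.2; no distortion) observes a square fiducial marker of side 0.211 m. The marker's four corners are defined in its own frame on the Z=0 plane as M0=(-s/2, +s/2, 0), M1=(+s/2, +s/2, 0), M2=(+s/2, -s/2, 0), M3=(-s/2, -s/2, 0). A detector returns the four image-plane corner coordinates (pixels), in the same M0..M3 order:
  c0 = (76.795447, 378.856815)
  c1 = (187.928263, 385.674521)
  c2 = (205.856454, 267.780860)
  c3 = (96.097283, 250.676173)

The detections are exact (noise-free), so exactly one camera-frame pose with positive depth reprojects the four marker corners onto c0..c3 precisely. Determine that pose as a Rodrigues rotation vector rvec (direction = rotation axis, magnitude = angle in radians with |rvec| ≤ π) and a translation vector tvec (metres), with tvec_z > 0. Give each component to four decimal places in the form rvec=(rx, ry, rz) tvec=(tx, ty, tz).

Intrinsics K: fx=688.4, fy=771.5, cx=338.1, cy=254.2
Marker side s = 0.211 m; corners in marker frame (Z=0):
  M0 = (-0.1055, +0.1055, 0)
  M1 = (+0.1055, +0.1055, 0)
  M2 = (+0.1055, -0.1055, 0)
  M3 = (-0.1055, -0.1055, 0)
Detected image corners:
  c0 = (76.795447, 378.856815) px
  c1 = (187.928263, 385.674521) px
  c2 = (205.856454, 267.780860) px
  c3 = (96.097283, 250.676173) px
Planar DLT: solve 8×8 A·h = b for H (H[2,2]=1):
  H  [+579.47360 -86.99404 +143.96598]
  H  [+183.52375 +584.57184 +321.04670]
  H  [+0.39550 +0.00771 +1.00000]
B = K⁻¹H; ‖b₁‖=0.766340, ‖b₂‖=0.766340; λ = 2/(‖b₁‖+‖b₂‖) = 1.304904, sign → tz>0 ⇒ λ=+1.304904
r₁ = λ·B[:,0] = (+0.84496,+0.14036,+0.51609); r₂ = λ·B[:,1] = (-0.16985,+0.98542,+0.01007)
r₃ = r₁×r₂ = (-0.50715,-0.09616,+0.85648); SVD([r₁ r₂ r₃]) → R = UVᵀ:
  R  [+0.84496 -0.16985 -0.50715]
  R  [+0.14036 +0.98542 -0.09616]
  R  [+0.51609 +0.01007 +0.85648]
t = (-0.36799, +0.11306, +1.30490) m
tr R = 2.686850; θ = arccos((tr R − 1)/2) = 0.567169 rad = 32.496°
axis k = ((R−Rᵀ)₃₂, (R−Rᵀ)₁₃, (R−Rᵀ)₂₁) / (2 sinθ) = (+0.098865, -0.952300, +0.288704)
rvec = θ·k = (+0.056073, -0.540115, +0.163744)

rvec=(0.0561, -0.5401, 0.1637) tvec=(-0.3680, 0.1131, 1.3049)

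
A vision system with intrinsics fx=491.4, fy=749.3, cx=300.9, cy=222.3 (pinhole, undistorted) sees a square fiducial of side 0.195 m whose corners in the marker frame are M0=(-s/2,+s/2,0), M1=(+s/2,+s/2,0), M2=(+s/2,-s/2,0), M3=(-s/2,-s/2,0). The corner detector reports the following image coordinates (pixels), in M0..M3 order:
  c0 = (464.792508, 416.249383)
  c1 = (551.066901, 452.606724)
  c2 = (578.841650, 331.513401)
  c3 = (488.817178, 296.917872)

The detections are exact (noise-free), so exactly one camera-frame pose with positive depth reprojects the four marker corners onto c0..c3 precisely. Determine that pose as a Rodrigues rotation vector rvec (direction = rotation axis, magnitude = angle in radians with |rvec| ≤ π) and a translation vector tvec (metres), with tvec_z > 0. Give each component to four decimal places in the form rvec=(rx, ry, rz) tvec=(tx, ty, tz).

rvec=(0.1853, 0.1673, 0.2305) tvec=(0.4966, 0.2271, 1.1134)

Intrinsics K: fx=491.4, fy=749.3, cx=300.9, cy=222.3
Marker side s = 0.195 m; corners in marker frame (Z=0):
  M0 = (-0.0975, +0.0975, 0)
  M1 = (+0.0975, +0.0975, 0)
  M2 = (+0.0975, -0.0975, 0)
  M3 = (-0.0975, -0.0975, 0)
Detected image corners:
  c0 = (464.792508, 416.249383) px
  c1 = (551.066901, 452.606724) px
  c2 = (578.841650, 331.513401) px
  c3 = (488.817178, 296.917872) px
Planar DLT: solve 8×8 A·h = b for H (H[2,2]=1):
  H  [+384.99423 -38.71251 +520.09993]
  H  [+133.94408 +683.95902 +375.15719]
  H  [-0.12841 +0.18044 +1.00000]
B = K⁻¹H; ‖b₁‖=0.898175, ‖b₂‖=0.898174; λ = 2/(‖b₁‖+‖b₂‖) = 1.113369, sign → tz>0 ⇒ λ=+1.113369
r₁ = λ·B[:,0] = (+0.95983,+0.24144,-0.14297); r₂ = λ·B[:,1] = (-0.21072,+0.95668,+0.20089)
r₃ = r₁×r₂ = (+0.18528,-0.16270,+0.96912); SVD([r₁ r₂ r₃]) → R = UVᵀ:
  R  [+0.95983 -0.21072 +0.18528]
  R  [+0.24144 +0.95668 -0.16270]
  R  [-0.14297 +0.20089 +0.96912]
t = (+0.49664, +0.22713, +1.11337) m
tr R = 2.885632; θ = arccos((tr R − 1)/2) = 0.339816 rad = 19.470°
axis k = ((R−Rᵀ)₃₂, (R−Rᵀ)₁₃, (R−Rᵀ)₂₁) / (2 sinθ) = (+0.545417, +0.492390, +0.678286)
rvec = θ·k = (+0.185342, +0.167322, +0.230492)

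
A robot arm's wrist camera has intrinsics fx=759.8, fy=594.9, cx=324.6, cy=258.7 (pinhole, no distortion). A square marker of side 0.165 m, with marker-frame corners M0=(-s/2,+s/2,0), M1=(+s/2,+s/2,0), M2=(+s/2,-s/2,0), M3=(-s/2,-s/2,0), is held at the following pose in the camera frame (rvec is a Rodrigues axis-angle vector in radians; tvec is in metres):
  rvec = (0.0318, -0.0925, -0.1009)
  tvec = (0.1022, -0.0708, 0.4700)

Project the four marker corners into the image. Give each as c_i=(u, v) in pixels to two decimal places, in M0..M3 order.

Intrinsics K: fx=759.8, fy=594.9, cx=324.6, cy=258.7
Marker side s = 0.165 m; corners in marker frame (Z=0):
  M0 = (-0.0825, +0.0825, 0)
  M1 = (+0.0825, +0.0825, 0)
  M2 = (+0.0825, -0.0825, 0)
  M3 = (-0.0825, -0.0825, 0)
rvec = (0.0318, -0.0925, -0.1009), |rvec| = θ = 0.14053 rad = 8.052°
Rodrigues: sinθ=0.14007, 1−cosθ=0.00986; R = I + sinθ·[k]× + (1−cosθ)·[k]×²:
    [+0.99065 +0.09910 -0.09380]
    [-0.10204 +0.99441 -0.02704]
    [+0.09059 +0.03635 +0.99522]
t = (0.1022, -0.0708, 0.4700) m
M0: Pc = R·M0+t = (+0.02865, +0.01966, +0.46553); u = 759.8·(+0.02865)/0.46553 + 324.6 = 371.3564, v = 594.9·(+0.01966)/0.46553 + 258.7 = 283.8200
M1: Pc = R·M1+t = (+0.19210, +0.00282, +0.48047); u = 759.8·(+0.19210)/0.48047 + 324.6 = 628.3853, v = 594.9·(+0.00282)/0.48047 + 258.7 = 262.1929
M2: Pc = R·M2+t = (+0.17575, -0.16126, +0.47447); u = 759.8·(+0.17575)/0.47447 + 324.6 = 606.0414, v = 594.9·(-0.16126)/0.47447 + 258.7 = 56.5146
M3: Pc = R·M3+t = (+0.01230, -0.14442, +0.45953); u = 759.8·(+0.01230)/0.45953 + 324.6 = 344.9305, v = 594.9·(-0.14442)/0.45953 + 258.7 = 71.7335

c0=(371.36, 283.82) c1=(628.39, 262.19) c2=(606.04, 56.51) c3=(344.93, 71.73)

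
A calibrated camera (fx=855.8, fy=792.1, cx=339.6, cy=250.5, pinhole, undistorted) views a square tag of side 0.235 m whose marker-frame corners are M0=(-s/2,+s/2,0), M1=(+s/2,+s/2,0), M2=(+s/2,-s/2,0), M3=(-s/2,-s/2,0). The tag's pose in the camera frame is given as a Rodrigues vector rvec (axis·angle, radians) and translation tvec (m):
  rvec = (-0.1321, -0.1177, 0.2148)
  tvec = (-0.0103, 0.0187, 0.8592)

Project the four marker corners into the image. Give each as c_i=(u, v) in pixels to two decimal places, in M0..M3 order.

Intrinsics K: fx=855.8, fy=792.1, cx=339.6, cy=250.5
Marker side s = 0.235 m; corners in marker frame (Z=0):
  M0 = (-0.1175, +0.1175, 0)
  M1 = (+0.1175, +0.1175, 0)
  M2 = (+0.1175, -0.1175, 0)
  M3 = (-0.1175, -0.1175, 0)
rvec = (-0.1321, -0.1177, 0.2148), |rvec| = θ = 0.27829 rad = 15.945°
Rodrigues: sinθ=0.27471, 1−cosθ=0.03847; R = I + sinθ·[k]× + (1−cosθ)·[k]×²:
    [+0.97020 -0.20431 -0.13028]
    [+0.21976 +0.96841 +0.11784]
    [+0.10209 -0.14296 +0.98445]
t = (-0.0103, 0.0187, 0.8592) m
M0: Pc = R·M0+t = (-0.14831, +0.10667, +0.83041); u = 855.8·(-0.14831)/0.83041 + 339.6 = 186.7598, v = 792.1·(+0.10667)/0.83041 + 250.5 = 352.2456
M1: Pc = R·M1+t = (+0.07969, +0.15831, +0.85440); u = 855.8·(+0.07969)/0.85440 + 339.6 = 419.4220, v = 792.1·(+0.15831)/0.85440 + 250.5 = 397.2672
M2: Pc = R·M2+t = (+0.12771, -0.06927, +0.88799); u = 855.8·(+0.12771)/0.88799 + 339.6 = 462.6752, v = 792.1·(-0.06927)/0.88799 + 250.5 = 188.7139
M3: Pc = R·M3+t = (-0.10029, -0.12091, +0.86400); u = 855.8·(-0.10029)/0.86400 + 339.6 = 240.2609, v = 792.1·(-0.12091)/0.86400 + 250.5 = 139.6519

c0=(186.76, 352.25) c1=(419.42, 397.27) c2=(462.68, 188.71) c3=(240.26, 139.65)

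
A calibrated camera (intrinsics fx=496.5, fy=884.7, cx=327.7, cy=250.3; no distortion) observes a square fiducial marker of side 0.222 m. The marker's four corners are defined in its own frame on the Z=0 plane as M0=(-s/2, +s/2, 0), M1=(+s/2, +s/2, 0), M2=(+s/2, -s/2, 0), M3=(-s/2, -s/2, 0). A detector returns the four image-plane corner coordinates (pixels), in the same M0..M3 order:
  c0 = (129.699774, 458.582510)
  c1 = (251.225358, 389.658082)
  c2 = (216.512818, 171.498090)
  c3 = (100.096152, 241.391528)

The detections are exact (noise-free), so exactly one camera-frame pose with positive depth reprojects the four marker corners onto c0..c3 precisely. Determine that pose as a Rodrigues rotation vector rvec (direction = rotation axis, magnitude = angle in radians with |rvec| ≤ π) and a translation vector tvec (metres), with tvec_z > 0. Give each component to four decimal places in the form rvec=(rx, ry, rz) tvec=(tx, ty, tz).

rvec=(-0.1384, 0.0877, -0.3093) tvec=(-0.2672, 0.0615, 0.8609)

Intrinsics K: fx=496.5, fy=884.7, cx=327.7, cy=250.3
Marker side s = 0.222 m; corners in marker frame (Z=0):
  M0 = (-0.1110, +0.1110, 0)
  M1 = (+0.1110, +0.1110, 0)
  M2 = (+0.1110, -0.1110, 0)
  M3 = (-0.1110, -0.1110, 0)
Detected image corners:
  c0 = (129.699774, 458.582510) px
  c1 = (251.225358, 389.658082) px
  c2 = (216.512818, 171.498090) px
  c3 = (100.096152, 241.391528) px
Planar DLT: solve 8×8 A·h = b for H (H[2,2]=1):
  H  [+522.56316 +114.57511 +173.57775]
  H  [-336.41864 +925.92799 +313.48125]
  H  [-0.07525 -0.17310 +1.00000]
B = K⁻¹H; ‖b₁‖=1.161584, ‖b₂‖=1.161584; λ = 2/(‖b₁‖+‖b₂‖) = 0.860894, sign → tz>0 ⇒ λ=+0.860894
r₁ = λ·B[:,0] = (+0.94884,-0.30904,-0.06478); r₂ = λ·B[:,1] = (+0.29702,+0.94317,-0.14902)
r₃ = r₁×r₂ = (+0.10715,+0.12215,+0.98671); SVD([r₁ r₂ r₃]) → R = UVᵀ:
  R  [+0.94884 +0.29702 +0.10715]
  R  [-0.30904 +0.94317 +0.12215]
  R  [-0.06478 -0.14902 +0.98671]
t = (-0.26724, +0.06148, +0.86089) m
tr R = 2.878724; θ = arccos((tr R − 1)/2) = 0.350032 rad = 20.055°
axis k = ((R−Rᵀ)₃₂, (R−Rᵀ)₁₃, (R−Rᵀ)₂₁) / (2 sinθ) = (-0.395374, +0.250678, -0.883652)
rvec = θ·k = (-0.138394, +0.087745, -0.309306)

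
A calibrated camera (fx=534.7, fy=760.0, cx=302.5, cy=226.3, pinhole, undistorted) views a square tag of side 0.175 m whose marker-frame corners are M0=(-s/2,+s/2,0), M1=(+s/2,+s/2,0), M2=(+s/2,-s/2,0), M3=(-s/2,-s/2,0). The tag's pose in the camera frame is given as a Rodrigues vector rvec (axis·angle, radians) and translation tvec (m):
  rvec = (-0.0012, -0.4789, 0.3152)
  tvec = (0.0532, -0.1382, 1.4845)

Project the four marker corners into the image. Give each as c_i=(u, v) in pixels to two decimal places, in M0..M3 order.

Intrinsics K: fx=534.7, fy=760.0, cx=302.5, cy=226.3
Marker side s = 0.175 m; corners in marker frame (Z=0):
  M0 = (-0.0875, +0.0875, 0)
  M1 = (+0.0875, +0.0875, 0)
  M2 = (+0.0875, -0.0875, 0)
  M3 = (-0.0875, -0.0875, 0)
rvec = (-0.0012, -0.4789, 0.3152), |rvec| = θ = 0.57332 rad = 32.849°
Rodrigues: sinθ=0.54243, 1−cosθ=0.15990; R = I + sinθ·[k]× + (1−cosθ)·[k]×²:
    [+0.84010 -0.29793 -0.45328]
    [+0.29849 +0.95167 -0.07229]
    [+0.45291 -0.07457 +0.88843]
t = (0.0532, -0.1382, 1.4845) m
M0: Pc = R·M0+t = (-0.04638, -0.08105, +1.43835); u = 534.7·(-0.04638)/1.43835 + 302.5 = 285.2590, v = 760.0·(-0.08105)/1.43835 + 226.3 = 183.4760
M1: Pc = R·M1+t = (+0.10064, -0.02881, +1.51761); u = 534.7·(+0.10064)/1.51761 + 302.5 = 337.9586, v = 760.0·(-0.02881)/1.51761 + 226.3 = 211.8719
M2: Pc = R·M2+t = (+0.15278, -0.19535, +1.53065); u = 534.7·(+0.15278)/1.53065 + 302.5 = 355.8698, v = 760.0·(-0.19535)/1.53065 + 226.3 = 129.3034
M3: Pc = R·M3+t = (+0.00576, -0.24759, +1.45139); u = 534.7·(+0.00576)/1.45139 + 302.5 = 304.6220, v = 760.0·(-0.24759)/1.45139 + 226.3 = 96.6538

c0=(285.26, 183.48) c1=(337.96, 211.87) c2=(355.87, 129.30) c3=(304.62, 96.65)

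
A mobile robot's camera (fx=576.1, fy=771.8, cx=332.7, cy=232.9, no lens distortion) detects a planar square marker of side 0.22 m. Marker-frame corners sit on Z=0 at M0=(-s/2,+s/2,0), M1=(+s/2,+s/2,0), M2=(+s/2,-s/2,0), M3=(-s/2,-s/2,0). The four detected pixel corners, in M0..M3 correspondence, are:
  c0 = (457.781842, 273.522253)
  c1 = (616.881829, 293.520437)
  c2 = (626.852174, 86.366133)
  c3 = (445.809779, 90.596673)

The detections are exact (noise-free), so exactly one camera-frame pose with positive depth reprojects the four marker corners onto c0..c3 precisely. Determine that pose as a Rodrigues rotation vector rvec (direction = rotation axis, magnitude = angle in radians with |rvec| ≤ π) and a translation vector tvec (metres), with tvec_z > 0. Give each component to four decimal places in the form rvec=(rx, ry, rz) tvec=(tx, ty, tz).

Intrinsics K: fx=576.1, fy=771.8, cx=332.7, cy=232.9
Marker side s = 0.22 m; corners in marker frame (Z=0):
  M0 = (-0.1100, +0.1100, 0)
  M1 = (+0.1100, +0.1100, 0)
  M2 = (+0.1100, -0.1100, 0)
  M3 = (-0.1100, -0.1100, 0)
Detected image corners:
  c0 = (457.781842, 273.522253) px
  c1 = (616.881829, 293.520437) px
  c2 = (626.852174, 86.366133) px
  c3 = (445.809779, 90.596673) px
Planar DLT: solve 8×8 A·h = b for H (H[2,2]=1):
  H  [+453.88866 +324.46153 +531.35908]
  H  [-70.05336 +992.70518 +192.07431]
  H  [-0.58850 +0.58991 +1.00000]
B = K⁻¹H; ‖b₁‖=1.275005, ‖b₂‖=1.275005; λ = 2/(‖b₁‖+‖b₂‖) = 0.784310, sign → tz>0 ⇒ λ=+0.784310
r₁ = λ·B[:,0] = (+0.88449,+0.06809,-0.46157); r₂ = λ·B[:,1] = (+0.17453,+0.86918,+0.46267)
r₃ = r₁×r₂ = (+0.43269,-0.48979,+0.75689); SVD([r₁ r₂ r₃]) → R = UVᵀ:
  R  [+0.88449 +0.17453 +0.43269]
  R  [+0.06809 +0.86918 -0.48979]
  R  [-0.46157 +0.46267 +0.75689]
t = (+0.27046, -0.04149, +0.78431) m
tr R = 2.510559; θ = arccos((tr R − 1)/2) = 0.714716 rad = 40.950°
axis k = ((R−Rᵀ)₃₂, (R−Rᵀ)₁₃, (R−Rᵀ)₂₁) / (2 sinθ) = (+0.726624, +0.682221, -0.081198)
rvec = θ·k = (+0.519330, +0.487594, -0.058034)

rvec=(0.5193, 0.4876, -0.0580) tvec=(0.2705, -0.0415, 0.7843)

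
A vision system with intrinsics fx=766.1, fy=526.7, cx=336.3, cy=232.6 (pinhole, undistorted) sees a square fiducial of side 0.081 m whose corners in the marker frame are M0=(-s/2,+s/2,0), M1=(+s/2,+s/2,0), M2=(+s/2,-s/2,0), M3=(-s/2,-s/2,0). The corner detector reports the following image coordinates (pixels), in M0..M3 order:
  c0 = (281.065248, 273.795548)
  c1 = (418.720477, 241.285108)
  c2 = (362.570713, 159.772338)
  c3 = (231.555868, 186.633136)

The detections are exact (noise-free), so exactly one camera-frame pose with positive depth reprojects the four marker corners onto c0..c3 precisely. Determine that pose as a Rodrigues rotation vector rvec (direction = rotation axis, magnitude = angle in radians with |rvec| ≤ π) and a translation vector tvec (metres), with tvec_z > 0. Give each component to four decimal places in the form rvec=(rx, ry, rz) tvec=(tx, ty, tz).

rvec=(-0.4030, -0.1695, -0.3570) tvec=(-0.0069, -0.0154, 0.4290)

Intrinsics K: fx=766.1, fy=526.7, cx=336.3, cy=232.6
Marker side s = 0.081 m; corners in marker frame (Z=0):
  M0 = (-0.0405, +0.0405, 0)
  M1 = (+0.0405, +0.0405, 0)
  M2 = (+0.0405, -0.0405, 0)
  M3 = (-0.0405, -0.0405, 0)
Detected image corners:
  c0 = (281.065248, 273.795548) px
  c1 = (418.720477, 241.285108) px
  c2 = (362.570713, 159.772338) px
  c3 = (231.555868, 186.633136) px
Planar DLT: solve 8×8 A·h = b for H (H[2,2]=1):
  H  [+1831.05052 +387.29038 +324.06186]
  H  [-249.50768 +863.46291 +213.64484]
  H  [+0.53777 -0.82175 +1.00000]
B = K⁻¹H; ‖b₁‖=2.331273, ‖b₂‖=2.331273; λ = 2/(‖b₁‖+‖b₂‖) = 0.428950, sign → tz>0 ⇒ λ=+0.428950
r₁ = λ·B[:,0] = (+0.92397,-0.30507,+0.23068); r₂ = λ·B[:,1] = (+0.37158,+0.85888,-0.35249)
r₃ = r₁×r₂ = (-0.09059,+0.41141,+0.90694); SVD([r₁ r₂ r₃]) → R = UVᵀ:
  R  [+0.92397 +0.37158 -0.09059]
  R  [-0.30507 +0.85888 +0.41141]
  R  [+0.23068 -0.35249 +0.90694]
t = (-0.00685, -0.01544, +0.42895) m
tr R = 2.689787; θ = arccos((tr R − 1)/2) = 0.564430 rad = 32.339°
axis k = ((R−Rᵀ)₃₂, (R−Rᵀ)₁₃, (R−Rᵀ)₂₁) / (2 sinθ) = (-0.714012, -0.300285, -0.632468)
rvec = θ·k = (-0.403010, -0.169490, -0.356984)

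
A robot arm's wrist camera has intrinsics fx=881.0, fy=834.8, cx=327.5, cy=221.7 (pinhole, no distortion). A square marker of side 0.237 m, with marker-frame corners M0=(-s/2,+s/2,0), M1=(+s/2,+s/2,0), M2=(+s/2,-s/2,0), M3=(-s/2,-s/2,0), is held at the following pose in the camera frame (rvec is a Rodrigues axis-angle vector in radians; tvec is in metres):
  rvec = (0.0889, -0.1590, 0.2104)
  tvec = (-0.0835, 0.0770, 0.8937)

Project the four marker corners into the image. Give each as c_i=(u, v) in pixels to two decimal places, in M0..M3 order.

Intrinsics K: fx=881.0, fy=834.8, cx=327.5, cy=221.7
Marker side s = 0.237 m; corners in marker frame (Z=0):
  M0 = (-0.1185, +0.1185, 0)
  M1 = (+0.1185, +0.1185, 0)
  M2 = (+0.1185, -0.1185, 0)
  M3 = (-0.1185, -0.1185, 0)
rvec = (0.0889, -0.1590, 0.2104), |rvec| = θ = 0.27830 rad = 15.946°
Rodrigues: sinθ=0.27472, 1−cosθ=0.03848; R = I + sinθ·[k]× + (1−cosθ)·[k]×²:
    [+0.96545 -0.21472 -0.14766]
    [+0.20067 +0.97408 -0.10438]
    [+0.16625 +0.07114 +0.98351]
t = (-0.0835, 0.0770, 0.8937) m
M0: Pc = R·M0+t = (-0.22335, +0.16865, +0.88243); u = 881.0·(-0.22335)/0.88243 + 327.5 = 104.5122, v = 834.8·(+0.16865)/0.88243 + 221.7 = 381.2462
M1: Pc = R·M1+t = (+0.00546, +0.21621, +0.92183); u = 881.0·(+0.00546)/0.92183 + 327.5 = 332.7199, v = 834.8·(+0.21621)/0.92183 + 221.7 = 417.4962
M2: Pc = R·M2+t = (+0.05635, -0.01465, +0.90497); u = 881.0·(+0.05635)/0.90497 + 327.5 = 382.3571, v = 834.8·(-0.01465)/0.90497 + 221.7 = 208.1868
M3: Pc = R·M3+t = (-0.17246, -0.06221, +0.86557); u = 881.0·(-0.17246)/0.86557 + 327.5 = 151.9638, v = 834.8·(-0.06221)/0.86557 + 221.7 = 161.7030

c0=(104.51, 381.25) c1=(332.72, 417.50) c2=(382.36, 208.19) c3=(151.96, 161.70)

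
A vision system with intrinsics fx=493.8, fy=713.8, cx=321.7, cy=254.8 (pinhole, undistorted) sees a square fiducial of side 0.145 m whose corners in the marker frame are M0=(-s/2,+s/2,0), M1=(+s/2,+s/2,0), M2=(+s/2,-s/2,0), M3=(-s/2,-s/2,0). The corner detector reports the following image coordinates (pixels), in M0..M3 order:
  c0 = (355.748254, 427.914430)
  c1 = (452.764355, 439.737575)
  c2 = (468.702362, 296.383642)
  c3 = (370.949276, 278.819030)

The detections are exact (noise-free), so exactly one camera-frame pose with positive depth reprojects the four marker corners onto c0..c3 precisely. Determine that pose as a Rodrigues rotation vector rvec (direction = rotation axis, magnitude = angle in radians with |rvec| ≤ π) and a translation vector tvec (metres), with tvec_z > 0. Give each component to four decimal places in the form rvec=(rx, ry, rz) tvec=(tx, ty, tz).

Intrinsics K: fx=493.8, fy=713.8, cx=321.7, cy=254.8
Marker side s = 0.145 m; corners in marker frame (Z=0):
  M0 = (-0.0725, +0.0725, 0)
  M1 = (+0.0725, +0.0725, 0)
  M2 = (+0.0725, -0.0725, 0)
  M3 = (-0.0725, -0.0725, 0)
Detected image corners:
  c0 = (355.748254, 427.914430) px
  c1 = (452.764355, 439.737575) px
  c2 = (468.702362, 296.383642) px
  c3 = (370.949276, 278.819030) px
Planar DLT: solve 8×8 A·h = b for H (H[2,2]=1):
  H  [+779.28652 -68.70258 +412.91063]
  H  [+195.47386 +1041.96889 +361.35100]
  H  [+0.26135 +0.09397 +1.00000]
B = K⁻¹H; ‖b₁‖=1.443270, ‖b₂‖=1.443270; λ = 2/(‖b₁‖+‖b₂‖) = 0.692871, sign → tz>0 ⇒ λ=+0.692871
r₁ = λ·B[:,0] = (+0.97548,+0.12510,+0.18108); r₂ = λ·B[:,1] = (-0.13882,+0.98817,+0.06511)
r₃ = r₁×r₂ = (-0.17079,-0.08865,+0.98131); SVD([r₁ r₂ r₃]) → R = UVᵀ:
  R  [+0.97548 -0.13882 -0.17079]
  R  [+0.12510 +0.98817 -0.08865]
  R  [+0.18108 +0.06511 +0.98131]
t = (+0.12798, +0.10343, +0.69287) m
tr R = 2.944964; θ = arccos((tr R − 1)/2) = 0.235138 rad = 13.472°
axis k = ((R−Rᵀ)₃₂, (R−Rᵀ)₁₃, (R−Rᵀ)₂₁) / (2 sinθ) = (+0.330001, -0.755166, +0.566412)
rvec = θ·k = (+0.077596, -0.177568, +0.133185)

rvec=(0.0776, -0.1776, 0.1332) tvec=(0.1280, 0.1034, 0.6929)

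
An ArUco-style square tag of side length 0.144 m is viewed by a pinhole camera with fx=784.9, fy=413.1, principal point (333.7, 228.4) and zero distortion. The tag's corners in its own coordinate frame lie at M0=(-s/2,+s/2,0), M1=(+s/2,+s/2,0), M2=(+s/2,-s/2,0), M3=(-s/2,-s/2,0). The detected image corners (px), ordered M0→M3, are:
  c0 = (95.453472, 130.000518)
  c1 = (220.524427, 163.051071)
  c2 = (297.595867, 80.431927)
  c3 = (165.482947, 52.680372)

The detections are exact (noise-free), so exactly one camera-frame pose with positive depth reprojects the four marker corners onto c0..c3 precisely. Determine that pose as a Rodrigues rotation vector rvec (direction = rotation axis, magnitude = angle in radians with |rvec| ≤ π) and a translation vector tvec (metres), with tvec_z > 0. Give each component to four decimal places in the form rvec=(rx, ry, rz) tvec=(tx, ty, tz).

rvec=(-0.0173, 0.3526, 0.4758) tvec=(-0.1221, -0.2002, 0.6771)

Intrinsics K: fx=784.9, fy=413.1, cx=333.7, cy=228.4
Marker side s = 0.144 m; corners in marker frame (Z=0):
  M0 = (-0.0720, +0.0720, 0)
  M1 = (+0.0720, +0.0720, 0)
  M2 = (+0.0720, -0.0720, 0)
  M3 = (-0.0720, -0.0720, 0)
Detected image corners:
  c0 = (95.453472, 130.000518) px
  c1 = (220.524427, 163.051071) px
  c2 = (297.595867, 80.431927) px
  c3 = (165.482947, 52.680372) px
Planar DLT: solve 8×8 A·h = b for H (H[2,2]=1):
  H  [+796.08660 -491.15951 +192.21002]
  H  [+158.32461 +564.93420 +106.27424]
  H  [-0.49672 +0.09618 +1.00000]
B = K⁻¹H; ‖b₁‖=1.476903, ‖b₂‖=1.476903; λ = 2/(‖b₁‖+‖b₂‖) = 0.677092, sign → tz>0 ⇒ λ=+0.677092
r₁ = λ·B[:,0] = (+0.82973,+0.44545,-0.33633); r₂ = λ·B[:,1] = (-0.45139,+0.88995,+0.06513)
r₃ = r₁×r₂ = (+0.32832,+0.09778,+0.93949); SVD([r₁ r₂ r₃]) → R = UVᵀ:
  R  [+0.82973 -0.45139 +0.32832]
  R  [+0.44545 +0.88995 +0.09778]
  R  [-0.33633 +0.06513 +0.93949]
t = (-0.12206, -0.20017, +0.67709) m
tr R = 2.659172; θ = arccos((tr R − 1)/2) = 0.592431 rad = 33.944°
axis k = ((R−Rᵀ)₃₂, (R−Rᵀ)₁₃, (R−Rᵀ)₂₁) / (2 sinθ) = (-0.029238, +0.595161, +0.803075)
rvec = θ·k = (-0.017321, +0.352591, +0.475766)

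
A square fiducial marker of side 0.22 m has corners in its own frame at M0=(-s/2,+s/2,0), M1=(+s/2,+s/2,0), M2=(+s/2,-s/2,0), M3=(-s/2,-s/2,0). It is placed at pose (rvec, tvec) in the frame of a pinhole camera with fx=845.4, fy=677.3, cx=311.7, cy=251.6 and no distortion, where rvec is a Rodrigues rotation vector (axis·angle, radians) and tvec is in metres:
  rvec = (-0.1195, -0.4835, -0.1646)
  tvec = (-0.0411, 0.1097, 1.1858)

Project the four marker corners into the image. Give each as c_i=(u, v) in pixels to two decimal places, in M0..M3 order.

c0=(224.07, 390.98) c1=(363.46, 363.60) c2=(335.10, 244.94) c3=(195.15, 261.15)

Intrinsics K: fx=845.4, fy=677.3, cx=311.7, cy=251.6
Marker side s = 0.22 m; corners in marker frame (Z=0):
  M0 = (-0.1100, +0.1100, 0)
  M1 = (+0.1100, +0.1100, 0)
  M2 = (+0.1100, -0.1100, 0)
  M3 = (-0.1100, -0.1100, 0)
rvec = (-0.1195, -0.4835, -0.1646), |rvec| = θ = 0.52454 rad = 30.054°
Rodrigues: sinθ=0.50082, 1−cosθ=0.13445; R = I + sinθ·[k]× + (1−cosθ)·[k]×²:
    [+0.87253 +0.18539 -0.45202]
    [-0.12892 +0.97978 +0.15298]
    [+0.47124 -0.07521 +0.87879]
t = (-0.0411, 0.1097, 1.1858) m
M0: Pc = R·M0+t = (-0.11669, +0.23166, +1.12569); u = 845.4·(-0.11669)/1.12569 + 311.7 = 224.0684, v = 677.3·(+0.23166)/1.12569 + 251.6 = 390.9826
M1: Pc = R·M1+t = (+0.07527, +0.20329, +1.22936); u = 845.4·(+0.07527)/1.22936 + 311.7 = 363.4618, v = 677.3·(+0.20329)/1.22936 + 251.6 = 363.6022
M2: Pc = R·M2+t = (+0.03449, -0.01226, +1.24591); u = 845.4·(+0.03449)/1.24591 + 311.7 = 335.1000, v = 677.3·(-0.01226)/1.24591 + 251.6 = 244.9365
M3: Pc = R·M3+t = (-0.15747, +0.01611, +1.14224); u = 845.4·(-0.15747)/1.14224 + 311.7 = 195.1514, v = 677.3·(+0.01611)/1.14224 + 251.6 = 261.1498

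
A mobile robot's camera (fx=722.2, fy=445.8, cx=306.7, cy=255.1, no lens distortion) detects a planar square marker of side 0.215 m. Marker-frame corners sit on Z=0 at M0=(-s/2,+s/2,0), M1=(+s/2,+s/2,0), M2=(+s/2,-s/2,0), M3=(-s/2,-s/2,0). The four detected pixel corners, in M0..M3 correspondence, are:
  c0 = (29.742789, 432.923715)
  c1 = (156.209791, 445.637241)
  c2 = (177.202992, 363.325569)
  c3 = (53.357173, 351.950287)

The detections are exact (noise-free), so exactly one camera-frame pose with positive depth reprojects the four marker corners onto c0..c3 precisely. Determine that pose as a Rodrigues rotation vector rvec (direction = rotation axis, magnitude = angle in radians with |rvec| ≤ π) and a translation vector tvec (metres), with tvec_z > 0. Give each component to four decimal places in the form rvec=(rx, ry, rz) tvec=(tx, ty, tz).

rvec=(-0.1351, 0.0639, 0.1329) tvec=(-0.3376, 0.3852, 1.2021)

Intrinsics K: fx=722.2, fy=445.8, cx=306.7, cy=255.1
Marker side s = 0.215 m; corners in marker frame (Z=0):
  M0 = (-0.1075, +0.1075, 0)
  M1 = (+0.1075, +0.1075, 0)
  M2 = (+0.1075, -0.1075, 0)
  M3 = (-0.1075, -0.1075, 0)
Detected image corners:
  c0 = (29.742789, 432.923715) px
  c1 = (156.209791, 445.637241) px
  c2 = (177.202992, 363.325569) px
  c3 = (53.357173, 351.950287) px
Planar DLT: solve 8×8 A·h = b for H (H[2,2]=1):
  H  [+575.77470 -115.03991 +103.85230]
  H  [+31.96356 +336.61784 +397.94557]
  H  [-0.06028 -0.10815 +1.00000]
B = K⁻¹H; ‖b₁‖=0.831864, ‖b₂‖=0.831864; λ = 2/(‖b₁‖+‖b₂‖) = 1.202120, sign → tz>0 ⇒ λ=+1.202120
r₁ = λ·B[:,0] = (+0.98917,+0.12766,-0.07247); r₂ = λ·B[:,1] = (-0.13627,+0.98210,-0.13001)
r₃ = r₁×r₂ = (+0.05457,+0.13848,+0.98886); SVD([r₁ r₂ r₃]) → R = UVᵀ:
  R  [+0.98917 -0.13627 +0.05457]
  R  [+0.12766 +0.98210 +0.13848]
  R  [-0.07247 -0.13001 +0.98886]
t = (-0.33765, +0.38519, +1.20212) m
tr R = 2.960130; θ = arccos((tr R − 1)/2) = 0.200008 rad = 11.460°
axis k = ((R−Rᵀ)₃₂, (R−Rᵀ)₁₃, (R−Rᵀ)₂₁) / (2 sinθ) = (-0.675706, +0.319723, +0.664228)
rvec = θ·k = (-0.135146, +0.063947, +0.132851)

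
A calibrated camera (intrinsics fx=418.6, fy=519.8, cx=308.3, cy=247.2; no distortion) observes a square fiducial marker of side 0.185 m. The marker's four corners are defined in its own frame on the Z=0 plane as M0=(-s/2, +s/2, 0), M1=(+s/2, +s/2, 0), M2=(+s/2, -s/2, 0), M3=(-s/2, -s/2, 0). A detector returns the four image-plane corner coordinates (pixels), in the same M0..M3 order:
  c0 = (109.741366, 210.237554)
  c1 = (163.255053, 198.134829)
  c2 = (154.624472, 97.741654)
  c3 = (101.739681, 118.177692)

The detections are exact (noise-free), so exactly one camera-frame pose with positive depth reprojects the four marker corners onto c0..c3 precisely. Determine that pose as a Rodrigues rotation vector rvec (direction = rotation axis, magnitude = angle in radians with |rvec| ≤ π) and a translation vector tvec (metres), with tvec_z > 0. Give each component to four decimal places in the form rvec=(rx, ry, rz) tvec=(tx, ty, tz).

Intrinsics K: fx=418.6, fy=519.8, cx=308.3, cy=247.2
Marker side s = 0.185 m; corners in marker frame (Z=0):
  M0 = (-0.0925, +0.0925, 0)
  M1 = (+0.0925, +0.0925, 0)
  M2 = (+0.0925, -0.0925, 0)
  M3 = (-0.0925, -0.0925, 0)
Detected image corners:
  c0 = (109.741366, 210.237554) px
  c1 = (163.255053, 198.134829) px
  c2 = (154.624472, 97.741654) px
  c3 = (101.739681, 118.177692) px
Planar DLT: solve 8×8 A·h = b for H (H[2,2]=1):
  H  [+225.81686 +46.07464 +131.19560]
  H  [-160.74517 +520.58169 +156.46424]
  H  [-0.46659 +0.00904 +1.00000]
B = K⁻¹H; ‖b₁‖=1.002595, ‖b₂‖=1.002595; λ = 2/(‖b₁‖+‖b₂‖) = 0.997412, sign → tz>0 ⇒ λ=+0.997412
r₁ = λ·B[:,0] = (+0.88081,-0.08713,-0.46538); r₂ = λ·B[:,1] = (+0.10315,+0.99463,+0.00901)
r₃ = r₁×r₂ = (+0.46209,-0.05594,+0.88507); SVD([r₁ r₂ r₃]) → R = UVᵀ:
  R  [+0.88081 +0.10315 +0.46209]
  R  [-0.08713 +0.99463 -0.05594]
  R  [-0.46538 +0.00901 +0.88507]
t = (-0.42199, -0.17411, +0.99741) m
tr R = 2.760505; θ = arccos((tr R − 1)/2) = 0.494402 rad = 28.327°
axis k = ((R−Rᵀ)₃₂, (R−Rᵀ)₁₃, (R−Rᵀ)₂₁) / (2 sinθ) = (+0.068444, +0.977301, -0.200493)
rvec = θ·k = (+0.033839, +0.483180, -0.099124)

rvec=(0.0338, 0.4832, -0.0991) tvec=(-0.4220, -0.1741, 0.9974)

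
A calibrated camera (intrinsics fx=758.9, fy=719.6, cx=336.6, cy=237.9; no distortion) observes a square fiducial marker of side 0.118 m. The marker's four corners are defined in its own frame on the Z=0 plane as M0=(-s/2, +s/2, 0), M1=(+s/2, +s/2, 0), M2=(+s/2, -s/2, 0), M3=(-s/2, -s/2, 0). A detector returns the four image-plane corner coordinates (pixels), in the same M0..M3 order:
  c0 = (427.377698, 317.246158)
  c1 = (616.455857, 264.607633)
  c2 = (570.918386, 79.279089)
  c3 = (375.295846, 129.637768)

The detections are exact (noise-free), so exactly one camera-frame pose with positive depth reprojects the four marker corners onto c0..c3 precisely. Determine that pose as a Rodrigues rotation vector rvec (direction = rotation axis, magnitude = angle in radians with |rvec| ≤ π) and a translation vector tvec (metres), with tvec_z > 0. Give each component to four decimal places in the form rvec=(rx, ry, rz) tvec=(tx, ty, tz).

rvec=(0.0970, -0.0896, -0.2706) tvec=(0.0939, -0.0239, 0.4395)

Intrinsics K: fx=758.9, fy=719.6, cx=336.6, cy=237.9
Marker side s = 0.118 m; corners in marker frame (Z=0):
  M0 = (-0.0590, +0.0590, 0)
  M1 = (+0.0590, +0.0590, 0)
  M2 = (+0.0590, -0.0590, 0)
  M3 = (-0.0590, -0.0590, 0)
Detected image corners:
  c0 = (427.377698, 317.246158) px
  c1 = (616.455857, 264.607633) px
  c2 = (570.918386, 79.279089) px
  c3 = (375.295846, 129.637768) px
Planar DLT: solve 8×8 A·h = b for H (H[2,2]=1):
  H  [+1714.88308 +535.19106 +498.83624]
  H  [-402.71469 +1628.55435 +198.77954]
  H  [+0.17124 +0.24488 +1.00000]
B = K⁻¹H; ‖b₁‖=2.275483, ‖b₂‖=2.275483; λ = 2/(‖b₁‖+‖b₂‖) = 0.439467, sign → tz>0 ⇒ λ=+0.439467
r₁ = λ·B[:,0] = (+0.95968,-0.27082,+0.07526); r₂ = λ·B[:,1] = (+0.26219,+0.95900,+0.10762)
r₃ = r₁×r₂ = (-0.10132,-0.08355,+0.99134); SVD([r₁ r₂ r₃]) → R = UVᵀ:
  R  [+0.95968 +0.26219 -0.10132]
  R  [-0.27082 +0.95900 -0.08355]
  R  [+0.07526 +0.10762 +0.99134]
t = (+0.09395, -0.02389, +0.43947) m
tr R = 2.910021; θ = arccos((tr R − 1)/2) = 0.301102 rad = 17.252°
axis k = ((R−Rᵀ)₃₂, (R−Rᵀ)₁₃, (R−Rᵀ)₂₁) / (2 sinθ) = (+0.322286, -0.297687, -0.898618)
rvec = θ·k = (+0.097041, -0.089634, -0.270575)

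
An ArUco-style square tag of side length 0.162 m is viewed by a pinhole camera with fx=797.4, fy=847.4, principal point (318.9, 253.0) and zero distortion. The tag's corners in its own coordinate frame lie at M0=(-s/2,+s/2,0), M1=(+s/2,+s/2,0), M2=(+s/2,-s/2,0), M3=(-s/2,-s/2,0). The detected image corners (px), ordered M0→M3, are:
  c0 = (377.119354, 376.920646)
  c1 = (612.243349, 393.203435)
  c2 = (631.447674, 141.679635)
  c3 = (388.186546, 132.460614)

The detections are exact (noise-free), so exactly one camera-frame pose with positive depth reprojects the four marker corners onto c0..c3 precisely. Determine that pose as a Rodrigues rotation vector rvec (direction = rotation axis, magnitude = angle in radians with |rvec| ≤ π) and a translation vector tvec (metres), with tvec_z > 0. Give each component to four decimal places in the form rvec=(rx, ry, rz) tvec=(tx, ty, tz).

Intrinsics K: fx=797.4, fy=847.4, cx=318.9, cy=253.0
Marker side s = 0.162 m; corners in marker frame (Z=0):
  M0 = (-0.0810, +0.0810, 0)
  M1 = (+0.0810, +0.0810, 0)
  M2 = (+0.0810, -0.0810, 0)
  M3 = (-0.0810, -0.0810, 0)
Detected image corners:
  c0 = (377.119354, 376.920646) px
  c1 = (612.243349, 393.203435) px
  c2 = (631.447674, 141.679635) px
  c3 = (388.186546, 132.460614) px
Planar DLT: solve 8×8 A·h = b for H (H[2,2]=1):
  H  [+1382.66649 +6.50562 +500.32570]
  H  [+30.49627 +1582.23534 +262.96092]
  H  [-0.18602 +0.19822 +1.00000]
B = K⁻¹H; ‖b₁‖=1.820207, ‖b₂‖=1.820207; λ = 2/(‖b₁‖+‖b₂‖) = 0.549388, sign → tz>0 ⇒ λ=+0.549388
r₁ = λ·B[:,0] = (+0.99349,+0.05028,-0.10220); r₂ = λ·B[:,1] = (-0.03907,+0.99328,+0.10890)
r₃ = r₁×r₂ = (+0.10699,-0.10420,+0.98879); SVD([r₁ r₂ r₃]) → R = UVᵀ:
  R  [+0.99349 -0.03907 +0.10699]
  R  [+0.05028 +0.99328 -0.10420]
  R  [-0.10220 +0.10890 +0.98879]
t = (+0.12500, +0.00646, +0.54939) m
tr R = 2.975562; θ = arccos((tr R − 1)/2) = 0.156485 rad = 8.966°
axis k = ((R−Rᵀ)₃₂, (R−Rᵀ)₁₃, (R−Rᵀ)₂₁) / (2 sinθ) = (+0.683688, +0.671112, +0.286670)
rvec = θ·k = (+0.106987, +0.105019, +0.044860)

rvec=(0.1070, 0.1050, 0.0449) tvec=(0.1250, 0.0065, 0.5494)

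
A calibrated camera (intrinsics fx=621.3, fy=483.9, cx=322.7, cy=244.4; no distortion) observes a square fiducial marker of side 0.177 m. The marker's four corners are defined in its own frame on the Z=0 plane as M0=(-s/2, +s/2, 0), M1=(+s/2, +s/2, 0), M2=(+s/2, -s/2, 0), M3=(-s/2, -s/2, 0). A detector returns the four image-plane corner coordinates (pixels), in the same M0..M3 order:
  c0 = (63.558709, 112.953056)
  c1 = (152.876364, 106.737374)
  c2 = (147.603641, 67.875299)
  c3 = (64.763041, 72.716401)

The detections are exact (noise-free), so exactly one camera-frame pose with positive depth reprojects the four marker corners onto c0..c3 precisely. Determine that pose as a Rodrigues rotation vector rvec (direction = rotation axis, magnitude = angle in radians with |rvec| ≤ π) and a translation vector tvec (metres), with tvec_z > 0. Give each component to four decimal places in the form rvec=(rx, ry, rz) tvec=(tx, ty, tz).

Intrinsics K: fx=621.3, fy=483.9, cx=322.7, cy=244.4
Marker side s = 0.177 m; corners in marker frame (Z=0):
  M0 = (-0.0885, +0.0885, 0)
  M1 = (+0.0885, +0.0885, 0)
  M2 = (+0.0885, -0.0885, 0)
  M3 = (-0.0885, -0.0885, 0)
Detected image corners:
  c0 = (63.558709, 112.953056) px
  c1 = (152.876364, 106.737374) px
  c2 = (147.603641, 67.875299) px
  c3 = (64.763041, 72.716401) px
Planar DLT: solve 8×8 A·h = b for H (H[2,2]=1):
  H  [+500.26057 -34.20465 +107.68176]
  H  [-18.79324 +184.81499 +89.28752]
  H  [+0.13649 -0.42834 +1.00000]
B = K⁻¹H; ‖b₁‖=0.754606, ‖b₂‖=0.754606; λ = 2/(‖b₁‖+‖b₂‖) = 1.325195, sign → tz>0 ⇒ λ=+1.325195
r₁ = λ·B[:,0] = (+0.97308,-0.14282,+0.18087); r₂ = λ·B[:,1] = (+0.22187,+0.79282,-0.56763)
r₃ = r₁×r₂ = (-0.06233,+0.59249,+0.80317); SVD([r₁ r₂ r₃]) → R = UVᵀ:
  R  [+0.97308 +0.22187 -0.06233]
  R  [-0.14282 +0.79282 +0.59249]
  R  [+0.18087 -0.56763 +0.80317]
t = (-0.45862, -0.42479, +1.32520) m
tr R = 2.569069; θ = arccos((tr R − 1)/2) = 0.668851 rad = 38.322°
axis k = ((R−Rᵀ)₃₂, (R−Rᵀ)₁₃, (R−Rᵀ)₂₁) / (2 sinθ) = (-0.935452, -0.196103, -0.294063)
rvec = θ·k = (-0.625678, -0.131164, -0.196684)

rvec=(-0.6257, -0.1312, -0.1967) tvec=(-0.4586, -0.4248, 1.3252)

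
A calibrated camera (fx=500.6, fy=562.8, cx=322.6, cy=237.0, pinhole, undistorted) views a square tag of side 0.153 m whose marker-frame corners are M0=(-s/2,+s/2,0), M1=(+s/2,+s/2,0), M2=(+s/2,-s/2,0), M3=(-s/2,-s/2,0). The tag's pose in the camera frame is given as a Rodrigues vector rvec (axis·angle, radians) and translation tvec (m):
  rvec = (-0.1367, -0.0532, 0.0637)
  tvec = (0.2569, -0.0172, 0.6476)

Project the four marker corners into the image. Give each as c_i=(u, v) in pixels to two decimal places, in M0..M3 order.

c0=(461.78, 284.37) c1=(579.29, 292.83) c2=(578.03, 162.42) c3=(464.30, 152.75)

Intrinsics K: fx=500.6, fy=562.8, cx=322.6, cy=237.0
Marker side s = 0.153 m; corners in marker frame (Z=0):
  M0 = (-0.0765, +0.0765, 0)
  M1 = (+0.0765, +0.0765, 0)
  M2 = (+0.0765, -0.0765, 0)
  M3 = (-0.0765, -0.0765, 0)
rvec = (-0.1367, -0.0532, 0.0637), |rvec| = θ = 0.15992 rad = 9.163°
Rodrigues: sinθ=0.15924, 1−cosθ=0.01276; R = I + sinθ·[k]× + (1−cosθ)·[k]×²:
    [+0.99656 -0.05980 -0.05732]
    [+0.06706 +0.98865 +0.13443]
    [+0.04863 -0.13781 +0.98926]
t = (0.2569, -0.0172, 0.6476) m
M0: Pc = R·M0+t = (+0.17609, +0.05330, +0.63334); u = 500.6·(+0.17609)/0.63334 + 322.6 = 461.7829, v = 562.8·(+0.05330)/0.63334 + 237.0 = 284.3655
M1: Pc = R·M1+t = (+0.32856, +0.06356, +0.64078); u = 500.6·(+0.32856)/0.64078 + 322.6 = 579.2855, v = 562.8·(+0.06356)/0.64078 + 237.0 = 292.8268
M2: Pc = R·M2+t = (+0.33771, -0.08770, +0.66186); u = 500.6·(+0.33771)/0.66186 + 322.6 = 578.0285, v = 562.8·(-0.08770)/0.66186 + 237.0 = 162.4246
M3: Pc = R·M3+t = (+0.18524, -0.09796, +0.65442); u = 500.6·(+0.18524)/0.65442 + 322.6 = 464.2974, v = 562.8·(-0.09796)/0.65442 + 237.0 = 152.7534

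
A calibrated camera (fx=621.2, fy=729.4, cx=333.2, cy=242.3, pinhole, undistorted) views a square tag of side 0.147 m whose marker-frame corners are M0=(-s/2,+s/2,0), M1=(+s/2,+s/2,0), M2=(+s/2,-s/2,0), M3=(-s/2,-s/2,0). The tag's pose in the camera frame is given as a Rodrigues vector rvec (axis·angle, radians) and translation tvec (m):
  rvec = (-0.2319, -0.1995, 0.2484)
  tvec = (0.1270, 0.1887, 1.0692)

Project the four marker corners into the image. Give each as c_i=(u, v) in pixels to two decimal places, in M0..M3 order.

Intrinsics K: fx=621.2, fy=729.4, cx=333.2, cy=242.3
Marker side s = 0.147 m; corners in marker frame (Z=0):
  M0 = (-0.0735, +0.0735, 0)
  M1 = (+0.0735, +0.0735, 0)
  M2 = (+0.0735, -0.0735, 0)
  M3 = (-0.0735, -0.0735, 0)
rvec = (-0.2319, -0.1995, 0.2484), |rvec| = θ = 0.39406 rad = 22.578°
Rodrigues: sinθ=0.38394, 1−cosθ=0.07664; R = I + sinθ·[k]× + (1−cosθ)·[k]×²:
    [+0.94990 -0.21919 -0.22281]
    [+0.26486 +0.94300 +0.20149]
    [+0.16595 -0.25040 +0.95381]
t = (0.1270, 0.1887, 1.0692) m
M0: Pc = R·M0+t = (+0.04107, +0.23854, +1.03860); u = 621.2·(+0.04107)/1.03860 + 333.2 = 357.7657, v = 729.4·(+0.23854)/1.03860 + 242.3 = 409.8276
M1: Pc = R·M1+t = (+0.18071, +0.27748, +1.06299); u = 621.2·(+0.18071)/1.06299 + 333.2 = 438.8033, v = 729.4·(+0.27748)/1.06299 + 242.3 = 432.6985
M2: Pc = R·M2+t = (+0.21293, +0.13886, +1.09980); u = 621.2·(+0.21293)/1.09980 + 333.2 = 453.4679, v = 729.4·(+0.13886)/1.09980 + 242.3 = 334.3908
M3: Pc = R·M3+t = (+0.07329, +0.09992, +1.07541); u = 621.2·(+0.07329)/1.07541 + 333.2 = 375.5368, v = 729.4·(+0.09992)/1.07541 + 242.3 = 310.0728

c0=(357.77, 409.83) c1=(438.80, 432.70) c2=(453.47, 334.39) c3=(375.54, 310.07)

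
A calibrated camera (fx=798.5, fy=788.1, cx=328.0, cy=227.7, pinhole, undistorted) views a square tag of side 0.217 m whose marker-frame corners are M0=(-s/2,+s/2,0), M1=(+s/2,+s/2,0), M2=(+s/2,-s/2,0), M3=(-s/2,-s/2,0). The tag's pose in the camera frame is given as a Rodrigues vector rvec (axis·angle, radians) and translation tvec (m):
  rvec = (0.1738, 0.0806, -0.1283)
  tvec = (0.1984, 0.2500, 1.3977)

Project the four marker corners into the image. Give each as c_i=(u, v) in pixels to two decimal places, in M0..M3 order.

c0=(387.20, 431.69) c1=(509.86, 419.93) c2=(497.71, 303.06) c3=(372.01, 316.79)

Intrinsics K: fx=798.5, fy=788.1, cx=328.0, cy=227.7
Marker side s = 0.217 m; corners in marker frame (Z=0):
  M0 = (-0.1085, +0.1085, 0)
  M1 = (+0.1085, +0.1085, 0)
  M2 = (+0.1085, -0.1085, 0)
  M3 = (-0.1085, -0.1085, 0)
rvec = (0.1738, 0.0806, -0.1283), |rvec| = θ = 0.23057 rad = 13.211°
Rodrigues: sinθ=0.22853, 1−cosθ=0.02646; R = I + sinθ·[k]× + (1−cosθ)·[k]×²:
    [+0.98857 +0.13414 +0.06879]
    [-0.12019 +0.97677 -0.17741]
    [-0.09099 +0.16712 +0.98173]
t = (0.1984, 0.2500, 1.3977) m
M0: Pc = R·M0+t = (+0.10569, +0.36902, +1.42570); u = 798.5·(+0.10569)/1.42570 + 328.0 = 387.1965, v = 788.1·(+0.36902)/1.42570 + 227.7 = 431.6869
M1: Pc = R·M1+t = (+0.32021, +0.34294, +1.40596); u = 798.5·(+0.32021)/1.40596 + 328.0 = 509.8622, v = 788.1·(+0.34294)/1.40596 + 227.7 = 419.9316
M2: Pc = R·M2+t = (+0.29111, +0.13098, +1.36970); u = 798.5·(+0.29111)/1.36970 + 328.0 = 497.7078, v = 788.1·(+0.13098)/1.36970 + 227.7 = 303.0634
M3: Pc = R·M3+t = (+0.07659, +0.15706, +1.38944); u = 798.5·(+0.07659)/1.38944 + 328.0 = 372.0132, v = 788.1·(+0.15706)/1.38944 + 227.7 = 316.7863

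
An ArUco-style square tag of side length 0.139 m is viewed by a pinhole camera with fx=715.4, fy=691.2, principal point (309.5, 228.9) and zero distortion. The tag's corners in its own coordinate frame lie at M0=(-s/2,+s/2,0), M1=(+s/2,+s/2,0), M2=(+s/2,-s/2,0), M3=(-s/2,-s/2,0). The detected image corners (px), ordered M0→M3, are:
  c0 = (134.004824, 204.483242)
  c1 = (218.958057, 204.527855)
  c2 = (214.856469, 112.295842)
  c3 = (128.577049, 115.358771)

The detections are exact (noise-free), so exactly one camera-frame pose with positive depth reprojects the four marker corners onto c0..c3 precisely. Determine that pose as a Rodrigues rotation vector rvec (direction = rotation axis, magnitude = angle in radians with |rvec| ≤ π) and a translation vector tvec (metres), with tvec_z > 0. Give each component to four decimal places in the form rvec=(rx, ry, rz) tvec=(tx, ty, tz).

rvec=(0.1361, 0.2635, -0.0082) tvec=(-0.2025, -0.1067, 1.0643)

Intrinsics K: fx=715.4, fy=691.2, cx=309.5, cy=228.9
Marker side s = 0.139 m; corners in marker frame (Z=0):
  M0 = (-0.0695, +0.0695, 0)
  M1 = (+0.0695, +0.0695, 0)
  M2 = (+0.0695, -0.0695, 0)
  M3 = (-0.0695, -0.0695, 0)
Detected image corners:
  c0 = (134.004824, 204.483242) px
  c1 = (218.958057, 204.527855) px
  c2 = (214.856469, 112.295842) px
  c3 = (128.577049, 115.358771) px
Planar DLT: solve 8×8 A·h = b for H (H[2,2]=1):
  H  [+573.34210 +56.12919 +173.39248]
  H  [-49.67082 +672.07416 +159.57327]
  H  [-0.24447 +0.12504 +1.00000]
B = K⁻¹H; ‖b₁‖=0.939596, ‖b₂‖=0.939596; λ = 2/(‖b₁‖+‖b₂‖) = 1.064287, sign → tz>0 ⇒ λ=+1.064287
r₁ = λ·B[:,0] = (+0.96551,+0.00968,-0.26018); r₂ = λ·B[:,1] = (+0.02593,+0.99077,+0.13308)
r₃ = r₁×r₂ = (+0.25907,-0.13524,+0.95634); SVD([r₁ r₂ r₃]) → R = UVᵀ:
  R  [+0.96551 +0.02593 +0.25907]
  R  [+0.00968 +0.99077 -0.13524]
  R  [-0.26018 +0.13308 +0.95634]
t = (-0.20248, -0.10675, +1.06429) m
tr R = 2.912622; θ = arccos((tr R − 1)/2) = 0.296685 rad = 16.999°
axis k = ((R−Rᵀ)₃₂, (R−Rᵀ)₁₃, (R−Rᵀ)₂₁) / (2 sinθ) = (+0.458898, +0.888055, -0.027786)
rvec = θ·k = (+0.136148, +0.263473, -0.008244)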